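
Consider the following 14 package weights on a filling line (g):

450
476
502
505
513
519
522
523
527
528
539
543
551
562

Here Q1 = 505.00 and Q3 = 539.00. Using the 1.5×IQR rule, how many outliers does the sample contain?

1

IQR = 34.00; fences at 505.00 − 51.00 = 454.00 and 539.00 + 51.00 = 590.00.
Outside the cutoffs: 450.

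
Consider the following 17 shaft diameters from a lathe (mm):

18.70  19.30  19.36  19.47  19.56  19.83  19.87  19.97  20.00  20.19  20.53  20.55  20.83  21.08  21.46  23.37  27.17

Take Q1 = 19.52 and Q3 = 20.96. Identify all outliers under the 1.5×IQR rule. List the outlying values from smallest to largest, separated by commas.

IQR = Q3 − Q1 = 20.96 − 19.52 = 1.44.
Lower fence = Q1 − 1.5·IQR = 19.52 − 2.16 = 17.36.
Upper fence = Q3 + 1.5·IQR = 20.96 + 2.16 = 23.12.
23.37 > 23.12 → outlier.
27.17 > 23.12 → outlier.
All remaining values lie within [17.36, 23.12].

23.37, 27.17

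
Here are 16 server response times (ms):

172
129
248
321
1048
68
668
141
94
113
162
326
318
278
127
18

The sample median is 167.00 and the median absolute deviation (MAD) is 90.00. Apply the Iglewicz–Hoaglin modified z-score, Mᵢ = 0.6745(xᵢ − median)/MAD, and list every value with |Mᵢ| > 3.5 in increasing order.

668, 1048

|Mᵢ| > 3.5 ⇔ |xᵢ − 167.00| > 3.5·90.00/0.6745 = 467.01.
So outliers lie outside [-300.01, 634.01].
668: M = 3.75 → outlier.
1048: M = 6.60 → outlier.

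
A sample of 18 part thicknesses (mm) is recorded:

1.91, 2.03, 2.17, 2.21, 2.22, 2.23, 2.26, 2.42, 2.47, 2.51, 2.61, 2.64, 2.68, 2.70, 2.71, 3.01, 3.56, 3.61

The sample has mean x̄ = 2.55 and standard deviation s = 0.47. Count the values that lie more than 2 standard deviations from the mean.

Cutoffs: x̄ ± 2s = [1.61, 3.49].
Outside the cutoffs: 3.56, 3.61.

2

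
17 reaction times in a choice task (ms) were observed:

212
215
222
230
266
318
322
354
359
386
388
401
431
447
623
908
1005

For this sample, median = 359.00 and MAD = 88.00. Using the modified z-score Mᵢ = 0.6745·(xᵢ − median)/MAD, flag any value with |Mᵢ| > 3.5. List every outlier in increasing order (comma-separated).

|Mᵢ| > 3.5 ⇔ |xᵢ − 359.00| > 3.5·88.00/0.6745 = 456.63.
So outliers lie outside [-97.63, 815.63].
908: M = 4.21 → outlier.
1005: M = 4.95 → outlier.

908, 1005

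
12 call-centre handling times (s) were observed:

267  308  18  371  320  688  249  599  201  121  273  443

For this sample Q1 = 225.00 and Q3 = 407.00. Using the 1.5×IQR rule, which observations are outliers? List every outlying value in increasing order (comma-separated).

IQR = Q3 − Q1 = 407.00 − 225.00 = 182.00.
Lower fence = Q1 − 1.5·IQR = 225.00 − 273.00 = -48.00.
Upper fence = Q3 + 1.5·IQR = 407.00 + 273.00 = 680.00.
688 > 680.00 → outlier.
All remaining values lie within [-48.00, 680.00].

688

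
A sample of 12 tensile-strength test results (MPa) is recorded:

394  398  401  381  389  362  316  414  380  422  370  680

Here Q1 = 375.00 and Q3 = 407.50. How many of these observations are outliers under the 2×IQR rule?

1

IQR = 32.50; fences at 375.00 − 65.00 = 310.00 and 407.50 + 65.00 = 472.50.
Outside the cutoffs: 680.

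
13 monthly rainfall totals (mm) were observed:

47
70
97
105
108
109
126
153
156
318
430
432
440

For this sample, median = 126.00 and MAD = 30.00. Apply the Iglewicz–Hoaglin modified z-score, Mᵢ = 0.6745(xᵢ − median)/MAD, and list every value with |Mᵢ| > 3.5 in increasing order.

318, 430, 432, 440

|Mᵢ| > 3.5 ⇔ |xᵢ − 126.00| > 3.5·30.00/0.6745 = 155.67.
So outliers lie outside [-29.67, 281.67].
318: M = 4.32 → outlier.
430: M = 6.83 → outlier.
432: M = 6.88 → outlier.
440: M = 7.06 → outlier.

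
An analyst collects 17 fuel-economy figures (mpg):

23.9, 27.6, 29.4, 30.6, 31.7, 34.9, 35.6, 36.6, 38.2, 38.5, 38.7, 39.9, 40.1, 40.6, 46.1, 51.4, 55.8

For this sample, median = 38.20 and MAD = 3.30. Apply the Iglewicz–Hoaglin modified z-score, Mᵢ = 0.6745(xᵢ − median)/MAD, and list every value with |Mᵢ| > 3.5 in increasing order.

55.8

|Mᵢ| > 3.5 ⇔ |xᵢ − 38.20| > 3.5·3.30/0.6745 = 17.12.
So outliers lie outside [21.08, 55.32].
55.8: M = 3.60 → outlier.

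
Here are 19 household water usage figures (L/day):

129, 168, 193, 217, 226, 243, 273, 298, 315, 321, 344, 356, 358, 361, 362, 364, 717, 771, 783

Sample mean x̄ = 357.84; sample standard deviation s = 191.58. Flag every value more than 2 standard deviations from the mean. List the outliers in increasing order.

771, 783

Cutoffs at x̄ ± 2s: 357.84 ± 2·191.58 = [-25.32, 741.00].
771: z = 2.16, |z| > 2 → outlier.
783: z = 2.22, |z| > 2 → outlier.
Every other value lies within [-25.32, 741.00].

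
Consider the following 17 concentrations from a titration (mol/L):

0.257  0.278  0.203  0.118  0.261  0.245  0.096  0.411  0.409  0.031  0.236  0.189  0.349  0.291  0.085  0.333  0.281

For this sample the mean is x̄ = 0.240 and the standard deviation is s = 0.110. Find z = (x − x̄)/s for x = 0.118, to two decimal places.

-1.11

z = (0.118 − 0.240) / 0.110 = -1.11.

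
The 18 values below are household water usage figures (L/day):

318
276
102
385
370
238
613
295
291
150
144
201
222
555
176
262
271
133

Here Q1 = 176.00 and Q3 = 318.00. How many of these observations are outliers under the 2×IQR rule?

1

IQR = 142.00; fences at 176.00 − 284.00 = -108.00 and 318.00 + 284.00 = 602.00.
Outside the cutoffs: 613.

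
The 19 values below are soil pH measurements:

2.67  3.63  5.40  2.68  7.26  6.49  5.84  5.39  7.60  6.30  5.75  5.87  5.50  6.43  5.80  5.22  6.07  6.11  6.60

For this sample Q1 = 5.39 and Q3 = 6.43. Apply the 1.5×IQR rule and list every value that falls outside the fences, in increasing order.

IQR = Q3 − Q1 = 6.43 − 5.39 = 1.04.
Lower fence = Q1 − 1.5·IQR = 5.39 − 1.56 = 3.83.
Upper fence = Q3 + 1.5·IQR = 6.43 + 1.56 = 7.99.
2.67 < 3.83 → outlier.
2.68 < 3.83 → outlier.
3.63 < 3.83 → outlier.
All remaining values lie within [3.83, 7.99].

2.67, 2.68, 3.63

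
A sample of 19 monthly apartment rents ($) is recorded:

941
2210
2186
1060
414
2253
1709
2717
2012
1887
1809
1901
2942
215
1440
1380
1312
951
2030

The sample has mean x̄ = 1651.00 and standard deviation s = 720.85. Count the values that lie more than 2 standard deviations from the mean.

0

Cutoffs: x̄ ± 2s = [209.30, 3092.70].
Every value lies within the cutoffs.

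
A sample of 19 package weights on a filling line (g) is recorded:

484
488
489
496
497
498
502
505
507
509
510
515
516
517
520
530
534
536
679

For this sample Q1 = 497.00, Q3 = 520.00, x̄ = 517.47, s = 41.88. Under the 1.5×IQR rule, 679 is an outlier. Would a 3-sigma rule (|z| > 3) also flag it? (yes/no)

yes

z = (679 − 517.47) / 41.88 = 3.86.
|z| = 3.86 > 3.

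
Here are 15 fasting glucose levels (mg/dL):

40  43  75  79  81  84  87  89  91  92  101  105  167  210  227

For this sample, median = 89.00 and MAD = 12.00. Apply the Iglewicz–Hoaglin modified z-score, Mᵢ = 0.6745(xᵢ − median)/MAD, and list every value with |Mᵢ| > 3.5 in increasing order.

167, 210, 227

|Mᵢ| > 3.5 ⇔ |xᵢ − 89.00| > 3.5·12.00/0.6745 = 62.27.
So outliers lie outside [26.73, 151.27].
167: M = 4.38 → outlier.
210: M = 6.80 → outlier.
227: M = 7.76 → outlier.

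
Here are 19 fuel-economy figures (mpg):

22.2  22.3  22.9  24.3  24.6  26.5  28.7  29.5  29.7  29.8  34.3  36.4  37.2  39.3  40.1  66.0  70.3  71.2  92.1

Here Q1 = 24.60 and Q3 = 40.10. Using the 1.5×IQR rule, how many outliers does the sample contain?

IQR = 15.50; fences at 24.60 − 23.25 = 1.35 and 40.10 + 23.25 = 63.35.
Outside the cutoffs: 66.0, 70.3, 71.2, 92.1.

4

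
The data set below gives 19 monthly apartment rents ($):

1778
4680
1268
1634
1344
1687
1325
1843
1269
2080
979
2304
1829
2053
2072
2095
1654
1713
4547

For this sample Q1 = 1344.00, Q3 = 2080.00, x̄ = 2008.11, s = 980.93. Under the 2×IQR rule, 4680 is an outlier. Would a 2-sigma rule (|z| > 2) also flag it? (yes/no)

z = (4680 − 2008.11) / 980.93 = 2.72.
|z| = 2.72 > 2.

yes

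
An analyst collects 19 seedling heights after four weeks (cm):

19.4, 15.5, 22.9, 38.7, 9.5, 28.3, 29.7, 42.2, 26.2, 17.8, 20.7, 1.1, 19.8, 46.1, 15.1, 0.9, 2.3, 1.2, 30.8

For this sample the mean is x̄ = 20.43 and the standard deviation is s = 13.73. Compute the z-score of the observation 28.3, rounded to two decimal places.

z = (28.3 − 20.43) / 13.73 = 0.57.

0.57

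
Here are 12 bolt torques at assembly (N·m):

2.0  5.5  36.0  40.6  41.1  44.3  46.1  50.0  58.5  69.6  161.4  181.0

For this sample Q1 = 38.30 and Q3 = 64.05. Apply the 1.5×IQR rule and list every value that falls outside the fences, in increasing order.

IQR = Q3 − Q1 = 64.05 − 38.30 = 25.75.
Lower fence = Q1 − 1.5·IQR = 38.30 − 38.625 = -0.325.
Upper fence = Q3 + 1.5·IQR = 64.05 + 38.625 = 102.675.
161.4 > 102.675 → outlier.
181.0 > 102.675 → outlier.
All remaining values lie within [-0.325, 102.675].

161.4, 181.0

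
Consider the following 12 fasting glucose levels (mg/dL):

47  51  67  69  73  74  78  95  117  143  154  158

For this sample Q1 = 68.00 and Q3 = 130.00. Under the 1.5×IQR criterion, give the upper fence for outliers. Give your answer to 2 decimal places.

IQR = Q3 − Q1 = 130.00 − 68.00 = 62.00.
Lower fence = Q1 − 1.5·IQR = 68.00 − 93.00 = -25.00.
Upper fence = Q3 + 1.5·IQR = 130.00 + 93.00 = 223.00.

223.00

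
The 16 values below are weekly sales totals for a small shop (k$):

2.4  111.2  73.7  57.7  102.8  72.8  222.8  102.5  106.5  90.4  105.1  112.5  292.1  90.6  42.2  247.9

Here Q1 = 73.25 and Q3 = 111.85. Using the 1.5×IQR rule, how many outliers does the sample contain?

IQR = 38.60; fences at 73.25 − 57.90 = 15.35 and 111.85 + 57.90 = 169.75.
Outside the cutoffs: 2.4, 222.8, 247.9, 292.1.

4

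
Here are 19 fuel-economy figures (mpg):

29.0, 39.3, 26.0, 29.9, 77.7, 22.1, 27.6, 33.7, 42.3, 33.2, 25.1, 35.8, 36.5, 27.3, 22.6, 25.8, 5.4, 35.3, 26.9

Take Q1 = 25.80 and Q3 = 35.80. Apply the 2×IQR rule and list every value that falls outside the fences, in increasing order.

IQR = Q3 − Q1 = 35.80 − 25.80 = 10.00.
Lower fence = Q1 − 2·IQR = 25.80 − 20.00 = 5.80.
Upper fence = Q3 + 2·IQR = 35.80 + 20.00 = 55.80.
5.4 < 5.80 → outlier.
77.7 > 55.80 → outlier.
All remaining values lie within [5.80, 55.80].

5.4, 77.7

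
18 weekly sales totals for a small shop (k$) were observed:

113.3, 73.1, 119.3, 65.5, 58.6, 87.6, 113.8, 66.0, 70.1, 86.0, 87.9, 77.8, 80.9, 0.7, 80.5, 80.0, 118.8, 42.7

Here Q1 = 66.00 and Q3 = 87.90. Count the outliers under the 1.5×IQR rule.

IQR = 21.90; fences at 66.00 − 32.85 = 33.15 and 87.90 + 32.85 = 120.75.
Outside the cutoffs: 0.7.

1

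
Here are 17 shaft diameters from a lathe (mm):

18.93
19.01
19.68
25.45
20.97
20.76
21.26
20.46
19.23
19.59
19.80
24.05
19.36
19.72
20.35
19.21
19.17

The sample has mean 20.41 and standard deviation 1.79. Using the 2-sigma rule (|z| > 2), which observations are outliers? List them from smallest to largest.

24.05, 25.45

Cutoffs at x̄ ± 2s: 20.41 ± 2·1.79 = [16.83, 23.99].
24.05: z = 2.03, |z| > 2 → outlier.
25.45: z = 2.82, |z| > 2 → outlier.
Every other value lies within [16.83, 23.99].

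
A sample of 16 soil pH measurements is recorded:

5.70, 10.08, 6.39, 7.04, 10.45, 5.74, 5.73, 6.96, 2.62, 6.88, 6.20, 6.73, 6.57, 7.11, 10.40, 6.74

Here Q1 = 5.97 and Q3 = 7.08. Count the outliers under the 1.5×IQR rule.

4

IQR = 1.11; fences at 5.97 − 1.665 = 4.305 and 7.08 + 1.665 = 8.745.
Outside the cutoffs: 2.62, 10.08, 10.40, 10.45.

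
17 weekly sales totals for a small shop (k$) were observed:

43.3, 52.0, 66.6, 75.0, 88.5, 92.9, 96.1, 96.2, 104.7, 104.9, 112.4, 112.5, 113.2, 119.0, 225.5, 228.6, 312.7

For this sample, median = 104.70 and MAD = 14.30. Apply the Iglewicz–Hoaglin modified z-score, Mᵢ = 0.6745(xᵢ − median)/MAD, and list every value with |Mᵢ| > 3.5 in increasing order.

|Mᵢ| > 3.5 ⇔ |xᵢ − 104.70| > 3.5·14.30/0.6745 = 74.20.
So outliers lie outside [30.50, 178.90].
225.5: M = 5.70 → outlier.
228.6: M = 5.84 → outlier.
312.7: M = 9.81 → outlier.

225.5, 228.6, 312.7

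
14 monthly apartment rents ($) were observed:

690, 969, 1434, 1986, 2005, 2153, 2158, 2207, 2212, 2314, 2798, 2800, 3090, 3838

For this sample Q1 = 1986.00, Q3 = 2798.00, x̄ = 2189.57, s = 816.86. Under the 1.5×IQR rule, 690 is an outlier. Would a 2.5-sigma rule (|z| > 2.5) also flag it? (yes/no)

no

z = (690 − 2189.57) / 816.86 = -1.84.
|z| = 1.84 ≤ 2.5.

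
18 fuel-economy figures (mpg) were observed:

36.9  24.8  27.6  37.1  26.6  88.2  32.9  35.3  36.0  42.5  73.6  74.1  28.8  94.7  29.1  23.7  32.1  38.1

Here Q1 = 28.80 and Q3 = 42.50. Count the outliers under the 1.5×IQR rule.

IQR = 13.70; fences at 28.80 − 20.55 = 8.25 and 42.50 + 20.55 = 63.05.
Outside the cutoffs: 73.6, 74.1, 88.2, 94.7.

4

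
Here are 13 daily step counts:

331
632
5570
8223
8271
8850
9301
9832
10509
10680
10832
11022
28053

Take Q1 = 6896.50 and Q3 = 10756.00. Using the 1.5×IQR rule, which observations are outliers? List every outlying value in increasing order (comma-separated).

331, 632, 28053

IQR = Q3 − Q1 = 10756.00 − 6896.50 = 3859.50.
Lower fence = Q1 − 1.5·IQR = 6896.50 − 5789.25 = 1107.25.
Upper fence = Q3 + 1.5·IQR = 10756.00 + 5789.25 = 16545.25.
331 < 1107.25 → outlier.
632 < 1107.25 → outlier.
28053 > 16545.25 → outlier.
All remaining values lie within [1107.25, 16545.25].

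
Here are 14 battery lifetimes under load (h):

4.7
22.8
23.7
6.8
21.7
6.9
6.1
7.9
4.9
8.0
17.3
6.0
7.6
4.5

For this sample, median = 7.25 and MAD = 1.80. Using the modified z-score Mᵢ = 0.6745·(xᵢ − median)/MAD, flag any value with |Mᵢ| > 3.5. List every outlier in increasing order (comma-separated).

|Mᵢ| > 3.5 ⇔ |xᵢ − 7.25| > 3.5·1.80/0.6745 = 9.34.
So outliers lie outside [-2.09, 16.59].
17.3: M = 3.77 → outlier.
21.7: M = 5.41 → outlier.
22.8: M = 5.83 → outlier.
23.7: M = 6.16 → outlier.

17.3, 21.7, 22.8, 23.7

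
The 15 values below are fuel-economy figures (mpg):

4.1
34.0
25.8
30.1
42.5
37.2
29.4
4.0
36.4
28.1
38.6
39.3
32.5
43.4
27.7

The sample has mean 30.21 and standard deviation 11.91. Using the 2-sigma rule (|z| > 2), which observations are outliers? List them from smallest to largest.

Cutoffs at x̄ ± 2s: 30.21 ± 2·11.91 = [6.39, 54.03].
4.0: z = -2.20, |z| > 2 → outlier.
4.1: z = -2.19, |z| > 2 → outlier.
Every other value lies within [6.39, 54.03].

4.0, 4.1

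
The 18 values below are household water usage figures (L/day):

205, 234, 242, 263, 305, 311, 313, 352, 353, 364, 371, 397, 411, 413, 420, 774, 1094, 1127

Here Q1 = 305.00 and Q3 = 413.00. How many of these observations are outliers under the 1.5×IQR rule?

IQR = 108.00; fences at 305.00 − 162.00 = 143.00 and 413.00 + 162.00 = 575.00.
Outside the cutoffs: 774, 1094, 1127.

3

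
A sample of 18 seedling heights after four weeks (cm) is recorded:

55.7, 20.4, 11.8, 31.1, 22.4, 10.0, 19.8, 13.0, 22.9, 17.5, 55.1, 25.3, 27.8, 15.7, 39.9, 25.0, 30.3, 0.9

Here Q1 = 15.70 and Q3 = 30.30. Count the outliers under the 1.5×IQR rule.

2

IQR = 14.60; fences at 15.70 − 21.90 = -6.20 and 30.30 + 21.90 = 52.20.
Outside the cutoffs: 55.1, 55.7.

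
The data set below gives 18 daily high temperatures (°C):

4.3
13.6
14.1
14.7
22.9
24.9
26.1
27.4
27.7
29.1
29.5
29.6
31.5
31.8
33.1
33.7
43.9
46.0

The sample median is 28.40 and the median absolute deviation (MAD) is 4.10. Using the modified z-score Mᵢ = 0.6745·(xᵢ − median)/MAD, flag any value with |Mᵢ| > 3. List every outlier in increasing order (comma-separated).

4.3

|Mᵢ| > 3 ⇔ |xᵢ − 28.40| > 3·4.10/0.6745 = 18.24.
So outliers lie outside [10.16, 46.64].
4.3: M = -3.96 → outlier.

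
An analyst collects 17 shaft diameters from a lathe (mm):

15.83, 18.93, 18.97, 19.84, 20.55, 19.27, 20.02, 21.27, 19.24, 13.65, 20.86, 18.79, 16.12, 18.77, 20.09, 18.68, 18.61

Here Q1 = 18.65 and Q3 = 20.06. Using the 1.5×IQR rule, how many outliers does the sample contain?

IQR = 1.41; fences at 18.65 − 2.115 = 16.535 and 20.06 + 2.115 = 22.175.
Outside the cutoffs: 13.65, 15.83, 16.12.

3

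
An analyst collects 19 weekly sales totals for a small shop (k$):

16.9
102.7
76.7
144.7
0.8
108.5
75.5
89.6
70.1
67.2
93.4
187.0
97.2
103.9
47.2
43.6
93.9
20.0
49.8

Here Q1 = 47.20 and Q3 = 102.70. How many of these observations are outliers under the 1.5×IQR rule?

1

IQR = 55.50; fences at 47.20 − 83.25 = -36.05 and 102.70 + 83.25 = 185.95.
Outside the cutoffs: 187.0.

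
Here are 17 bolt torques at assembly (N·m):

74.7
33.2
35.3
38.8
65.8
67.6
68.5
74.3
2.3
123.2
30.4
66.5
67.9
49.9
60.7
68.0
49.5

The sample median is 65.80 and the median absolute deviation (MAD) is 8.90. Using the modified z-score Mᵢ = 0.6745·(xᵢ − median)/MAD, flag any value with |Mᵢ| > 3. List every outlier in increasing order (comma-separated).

|Mᵢ| > 3 ⇔ |xᵢ − 65.80| > 3·8.90/0.6745 = 39.58.
So outliers lie outside [26.22, 105.38].
2.3: M = -4.81 → outlier.
123.2: M = 4.35 → outlier.

2.3, 123.2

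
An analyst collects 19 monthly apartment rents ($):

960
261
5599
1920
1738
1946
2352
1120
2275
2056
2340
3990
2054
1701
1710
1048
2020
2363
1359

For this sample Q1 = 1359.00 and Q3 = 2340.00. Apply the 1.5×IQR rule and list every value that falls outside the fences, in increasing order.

IQR = Q3 − Q1 = 2340.00 − 1359.00 = 981.00.
Lower fence = Q1 − 1.5·IQR = 1359.00 − 1471.50 = -112.50.
Upper fence = Q3 + 1.5·IQR = 2340.00 + 1471.50 = 3811.50.
3990 > 3811.50 → outlier.
5599 > 3811.50 → outlier.
All remaining values lie within [-112.50, 3811.50].

3990, 5599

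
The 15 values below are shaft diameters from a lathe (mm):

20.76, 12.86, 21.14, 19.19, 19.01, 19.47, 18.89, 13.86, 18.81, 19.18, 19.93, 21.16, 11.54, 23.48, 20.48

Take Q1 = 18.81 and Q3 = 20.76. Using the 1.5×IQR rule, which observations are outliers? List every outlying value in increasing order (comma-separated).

IQR = Q3 − Q1 = 20.76 − 18.81 = 1.95.
Lower fence = Q1 − 1.5·IQR = 18.81 − 2.925 = 15.885.
Upper fence = Q3 + 1.5·IQR = 20.76 + 2.925 = 23.685.
11.54 < 15.885 → outlier.
12.86 < 15.885 → outlier.
13.86 < 15.885 → outlier.
All remaining values lie within [15.885, 23.685].

11.54, 12.86, 13.86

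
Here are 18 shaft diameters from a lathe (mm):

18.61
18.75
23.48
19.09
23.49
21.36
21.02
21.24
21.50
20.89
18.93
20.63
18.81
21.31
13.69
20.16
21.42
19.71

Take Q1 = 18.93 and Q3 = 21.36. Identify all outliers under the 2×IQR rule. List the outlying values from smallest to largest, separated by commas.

IQR = Q3 − Q1 = 21.36 − 18.93 = 2.43.
Lower fence = Q1 − 2·IQR = 18.93 − 4.86 = 14.07.
Upper fence = Q3 + 2·IQR = 21.36 + 4.86 = 26.22.
13.69 < 14.07 → outlier.
All remaining values lie within [14.07, 26.22].

13.69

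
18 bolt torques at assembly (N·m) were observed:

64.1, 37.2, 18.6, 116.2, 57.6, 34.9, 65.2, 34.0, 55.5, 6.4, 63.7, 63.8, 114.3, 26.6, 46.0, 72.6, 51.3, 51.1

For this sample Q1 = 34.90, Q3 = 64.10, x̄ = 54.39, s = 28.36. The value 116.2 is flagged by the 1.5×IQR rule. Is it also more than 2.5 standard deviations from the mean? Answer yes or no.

z = (116.2 − 54.39) / 28.36 = 2.18.
|z| = 2.18 ≤ 2.5.

no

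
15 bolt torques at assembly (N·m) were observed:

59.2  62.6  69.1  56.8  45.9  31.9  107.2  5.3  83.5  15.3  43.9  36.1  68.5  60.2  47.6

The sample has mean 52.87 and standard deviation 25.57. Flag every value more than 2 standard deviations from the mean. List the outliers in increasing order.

107.2

Cutoffs at x̄ ± 2s: 52.87 ± 2·25.57 = [1.73, 104.01].
107.2: z = 2.12, |z| > 2 → outlier.
Every other value lies within [1.73, 104.01].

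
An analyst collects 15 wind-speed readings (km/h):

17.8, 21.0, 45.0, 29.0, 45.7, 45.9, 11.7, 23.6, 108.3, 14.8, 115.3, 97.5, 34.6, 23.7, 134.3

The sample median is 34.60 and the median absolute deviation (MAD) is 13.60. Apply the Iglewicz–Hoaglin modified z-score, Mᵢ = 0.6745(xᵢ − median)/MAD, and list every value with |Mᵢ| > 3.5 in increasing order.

108.3, 115.3, 134.3

|Mᵢ| > 3.5 ⇔ |xᵢ − 34.60| > 3.5·13.60/0.6745 = 70.57.
So outliers lie outside [-35.97, 105.17].
108.3: M = 3.66 → outlier.
115.3: M = 4.00 → outlier.
134.3: M = 4.94 → outlier.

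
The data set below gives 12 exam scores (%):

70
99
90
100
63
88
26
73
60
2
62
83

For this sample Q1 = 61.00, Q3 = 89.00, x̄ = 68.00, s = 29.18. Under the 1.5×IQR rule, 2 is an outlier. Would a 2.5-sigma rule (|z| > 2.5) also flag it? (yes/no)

z = (2 − 68.00) / 29.18 = -2.26.
|z| = 2.26 ≤ 2.5.

no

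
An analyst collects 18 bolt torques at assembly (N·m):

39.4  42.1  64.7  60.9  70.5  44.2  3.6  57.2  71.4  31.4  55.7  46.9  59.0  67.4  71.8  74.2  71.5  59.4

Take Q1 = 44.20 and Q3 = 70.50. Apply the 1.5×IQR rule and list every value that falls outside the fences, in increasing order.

IQR = Q3 − Q1 = 70.50 − 44.20 = 26.30.
Lower fence = Q1 − 1.5·IQR = 44.20 − 39.45 = 4.75.
Upper fence = Q3 + 1.5·IQR = 70.50 + 39.45 = 109.95.
3.6 < 4.75 → outlier.
All remaining values lie within [4.75, 109.95].

3.6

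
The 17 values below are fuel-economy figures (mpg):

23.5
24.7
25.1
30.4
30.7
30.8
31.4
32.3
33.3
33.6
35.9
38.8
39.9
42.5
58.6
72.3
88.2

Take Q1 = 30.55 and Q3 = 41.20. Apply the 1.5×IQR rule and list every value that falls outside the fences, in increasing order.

58.6, 72.3, 88.2

IQR = Q3 − Q1 = 41.20 − 30.55 = 10.65.
Lower fence = Q1 − 1.5·IQR = 30.55 − 15.975 = 14.575.
Upper fence = Q3 + 1.5·IQR = 41.20 + 15.975 = 57.175.
58.6 > 57.175 → outlier.
72.3 > 57.175 → outlier.
88.2 > 57.175 → outlier.
All remaining values lie within [14.575, 57.175].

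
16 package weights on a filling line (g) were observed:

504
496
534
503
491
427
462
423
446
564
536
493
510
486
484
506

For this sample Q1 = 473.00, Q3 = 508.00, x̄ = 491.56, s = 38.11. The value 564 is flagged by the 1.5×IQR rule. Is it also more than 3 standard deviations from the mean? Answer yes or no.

z = (564 − 491.56) / 38.11 = 1.90.
|z| = 1.90 ≤ 3.

no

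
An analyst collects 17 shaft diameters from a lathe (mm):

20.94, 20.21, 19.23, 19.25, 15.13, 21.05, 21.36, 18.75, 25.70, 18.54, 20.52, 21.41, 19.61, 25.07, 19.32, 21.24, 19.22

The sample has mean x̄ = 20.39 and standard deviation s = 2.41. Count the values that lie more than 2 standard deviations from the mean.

2

Cutoffs: x̄ ± 2s = [15.57, 25.21].
Outside the cutoffs: 15.13, 25.70.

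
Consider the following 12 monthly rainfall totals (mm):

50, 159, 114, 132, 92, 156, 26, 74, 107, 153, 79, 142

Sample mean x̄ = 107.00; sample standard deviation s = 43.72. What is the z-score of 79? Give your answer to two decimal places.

-0.64

z = (79 − 107.00) / 43.72 = -0.64.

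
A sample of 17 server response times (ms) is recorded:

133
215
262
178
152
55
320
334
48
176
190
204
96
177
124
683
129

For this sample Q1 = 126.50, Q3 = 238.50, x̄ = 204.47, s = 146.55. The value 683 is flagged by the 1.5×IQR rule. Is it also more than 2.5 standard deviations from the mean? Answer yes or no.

z = (683 − 204.47) / 146.55 = 3.27.
|z| = 3.27 > 2.5.

yes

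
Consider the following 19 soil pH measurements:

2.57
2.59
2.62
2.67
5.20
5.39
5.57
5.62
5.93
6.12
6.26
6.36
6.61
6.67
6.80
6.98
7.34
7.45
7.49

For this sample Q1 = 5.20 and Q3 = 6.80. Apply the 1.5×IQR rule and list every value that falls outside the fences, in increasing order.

IQR = Q3 − Q1 = 6.80 − 5.20 = 1.60.
Lower fence = Q1 − 1.5·IQR = 5.20 − 2.40 = 2.80.
Upper fence = Q3 + 1.5·IQR = 6.80 + 2.40 = 9.20.
2.57 < 2.80 → outlier.
2.59 < 2.80 → outlier.
2.62 < 2.80 → outlier.
2.67 < 2.80 → outlier.
All remaining values lie within [2.80, 9.20].

2.57, 2.59, 2.62, 2.67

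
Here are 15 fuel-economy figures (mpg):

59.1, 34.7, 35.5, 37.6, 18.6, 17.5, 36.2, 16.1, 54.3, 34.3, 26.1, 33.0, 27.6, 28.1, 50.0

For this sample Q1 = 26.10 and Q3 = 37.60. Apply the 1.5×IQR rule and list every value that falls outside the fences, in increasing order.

IQR = Q3 − Q1 = 37.60 − 26.10 = 11.50.
Lower fence = Q1 − 1.5·IQR = 26.10 − 17.25 = 8.85.
Upper fence = Q3 + 1.5·IQR = 37.60 + 17.25 = 54.85.
59.1 > 54.85 → outlier.
All remaining values lie within [8.85, 54.85].

59.1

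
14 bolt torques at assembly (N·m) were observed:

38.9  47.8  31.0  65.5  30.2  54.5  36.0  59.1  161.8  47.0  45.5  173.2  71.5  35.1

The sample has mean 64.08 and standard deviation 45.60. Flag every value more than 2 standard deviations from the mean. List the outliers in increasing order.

Cutoffs at x̄ ± 2s: 64.08 ± 2·45.60 = [-27.12, 155.28].
161.8: z = 2.14, |z| > 2 → outlier.
173.2: z = 2.39, |z| > 2 → outlier.
Every other value lies within [-27.12, 155.28].

161.8, 173.2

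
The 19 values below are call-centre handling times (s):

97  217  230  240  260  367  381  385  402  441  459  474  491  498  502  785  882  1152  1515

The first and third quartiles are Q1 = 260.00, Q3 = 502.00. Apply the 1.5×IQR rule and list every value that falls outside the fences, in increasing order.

882, 1152, 1515

IQR = Q3 − Q1 = 502.00 − 260.00 = 242.00.
Lower fence = Q1 − 1.5·IQR = 260.00 − 363.00 = -103.00.
Upper fence = Q3 + 1.5·IQR = 502.00 + 363.00 = 865.00.
882 > 865.00 → outlier.
1152 > 865.00 → outlier.
1515 > 865.00 → outlier.
All remaining values lie within [-103.00, 865.00].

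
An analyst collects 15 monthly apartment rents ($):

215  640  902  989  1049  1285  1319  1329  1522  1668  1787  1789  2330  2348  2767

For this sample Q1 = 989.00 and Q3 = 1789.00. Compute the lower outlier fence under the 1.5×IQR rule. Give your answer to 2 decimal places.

-211.00

IQR = Q3 − Q1 = 1789.00 − 989.00 = 800.00.
Lower fence = Q1 − 1.5·IQR = 989.00 − 1200.00 = -211.00.
Upper fence = Q3 + 1.5·IQR = 1789.00 + 1200.00 = 2989.00.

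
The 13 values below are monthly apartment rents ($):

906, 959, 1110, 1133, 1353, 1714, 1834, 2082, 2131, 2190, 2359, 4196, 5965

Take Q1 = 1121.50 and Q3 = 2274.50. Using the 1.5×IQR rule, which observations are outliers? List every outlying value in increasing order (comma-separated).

4196, 5965

IQR = Q3 − Q1 = 2274.50 − 1121.50 = 1153.00.
Lower fence = Q1 − 1.5·IQR = 1121.50 − 1729.50 = -608.00.
Upper fence = Q3 + 1.5·IQR = 2274.50 + 1729.50 = 4004.00.
4196 > 4004.00 → outlier.
5965 > 4004.00 → outlier.
All remaining values lie within [-608.00, 4004.00].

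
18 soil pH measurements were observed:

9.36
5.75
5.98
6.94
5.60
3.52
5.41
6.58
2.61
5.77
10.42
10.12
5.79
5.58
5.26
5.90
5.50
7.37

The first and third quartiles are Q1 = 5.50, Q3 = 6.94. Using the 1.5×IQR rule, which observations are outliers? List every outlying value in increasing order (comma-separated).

2.61, 9.36, 10.12, 10.42

IQR = Q3 − Q1 = 6.94 − 5.50 = 1.44.
Lower fence = Q1 − 1.5·IQR = 5.50 − 2.16 = 3.34.
Upper fence = Q3 + 1.5·IQR = 6.94 + 2.16 = 9.10.
2.61 < 3.34 → outlier.
9.36 > 9.10 → outlier.
10.12 > 9.10 → outlier.
10.42 > 9.10 → outlier.
All remaining values lie within [3.34, 9.10].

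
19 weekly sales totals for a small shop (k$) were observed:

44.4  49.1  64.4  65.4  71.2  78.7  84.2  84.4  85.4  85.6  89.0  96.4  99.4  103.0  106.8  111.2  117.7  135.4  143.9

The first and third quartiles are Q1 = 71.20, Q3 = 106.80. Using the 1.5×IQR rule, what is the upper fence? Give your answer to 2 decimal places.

160.20

IQR = Q3 − Q1 = 106.80 − 71.20 = 35.60.
Lower fence = Q1 − 1.5·IQR = 71.20 − 53.40 = 17.80.
Upper fence = Q3 + 1.5·IQR = 106.80 + 53.40 = 160.20.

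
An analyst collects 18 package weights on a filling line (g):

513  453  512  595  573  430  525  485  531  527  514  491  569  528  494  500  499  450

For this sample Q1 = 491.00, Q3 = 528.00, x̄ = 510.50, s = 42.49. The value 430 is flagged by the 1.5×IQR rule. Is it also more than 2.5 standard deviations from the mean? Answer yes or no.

z = (430 − 510.50) / 42.49 = -1.89.
|z| = 1.89 ≤ 2.5.

no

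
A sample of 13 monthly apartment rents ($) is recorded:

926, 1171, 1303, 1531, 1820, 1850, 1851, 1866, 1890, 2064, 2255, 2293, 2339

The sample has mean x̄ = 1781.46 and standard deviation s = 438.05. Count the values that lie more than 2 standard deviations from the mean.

0

Cutoffs: x̄ ± 2s = [905.36, 2657.56].
Every value lies within the cutoffs.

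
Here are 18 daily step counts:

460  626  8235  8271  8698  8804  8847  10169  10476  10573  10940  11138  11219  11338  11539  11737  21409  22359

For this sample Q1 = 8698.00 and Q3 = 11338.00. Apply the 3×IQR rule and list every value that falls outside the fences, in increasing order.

IQR = Q3 − Q1 = 11338.00 − 8698.00 = 2640.00.
Lower fence = Q1 − 3·IQR = 8698.00 − 7920.00 = 778.00.
Upper fence = Q3 + 3·IQR = 11338.00 + 7920.00 = 19258.00.
460 < 778.00 → outlier.
626 < 778.00 → outlier.
21409 > 19258.00 → outlier.
22359 > 19258.00 → outlier.
All remaining values lie within [778.00, 19258.00].

460, 626, 21409, 22359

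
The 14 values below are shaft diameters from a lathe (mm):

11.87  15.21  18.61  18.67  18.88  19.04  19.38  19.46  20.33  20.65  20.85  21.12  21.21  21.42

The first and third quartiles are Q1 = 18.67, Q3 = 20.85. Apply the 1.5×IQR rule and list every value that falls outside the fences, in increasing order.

IQR = Q3 − Q1 = 20.85 − 18.67 = 2.18.
Lower fence = Q1 − 1.5·IQR = 18.67 − 3.27 = 15.40.
Upper fence = Q3 + 1.5·IQR = 20.85 + 3.27 = 24.12.
11.87 < 15.40 → outlier.
15.21 < 15.40 → outlier.
All remaining values lie within [15.40, 24.12].

11.87, 15.21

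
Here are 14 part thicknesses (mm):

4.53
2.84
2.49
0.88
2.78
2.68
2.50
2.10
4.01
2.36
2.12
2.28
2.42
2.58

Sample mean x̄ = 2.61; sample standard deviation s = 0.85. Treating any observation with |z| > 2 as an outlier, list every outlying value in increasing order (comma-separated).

0.88, 4.53

Cutoffs at x̄ ± 2s: 2.61 ± 2·0.85 = [0.91, 4.31].
0.88: z = -2.04, |z| > 2 → outlier.
4.53: z = 2.26, |z| > 2 → outlier.
Every other value lies within [0.91, 4.31].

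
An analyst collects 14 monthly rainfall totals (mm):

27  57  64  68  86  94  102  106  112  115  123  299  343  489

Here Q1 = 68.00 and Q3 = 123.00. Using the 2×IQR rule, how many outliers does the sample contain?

IQR = 55.00; fences at 68.00 − 110.00 = -42.00 and 123.00 + 110.00 = 233.00.
Outside the cutoffs: 299, 343, 489.

3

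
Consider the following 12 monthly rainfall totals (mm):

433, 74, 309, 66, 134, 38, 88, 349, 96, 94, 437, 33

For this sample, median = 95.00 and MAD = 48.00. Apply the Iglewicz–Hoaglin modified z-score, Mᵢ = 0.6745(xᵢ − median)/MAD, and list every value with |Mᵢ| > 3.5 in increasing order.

|Mᵢ| > 3.5 ⇔ |xᵢ − 95.00| > 3.5·48.00/0.6745 = 249.07.
So outliers lie outside [-154.07, 344.07].
349: M = 3.57 → outlier.
433: M = 4.75 → outlier.
437: M = 4.81 → outlier.

349, 433, 437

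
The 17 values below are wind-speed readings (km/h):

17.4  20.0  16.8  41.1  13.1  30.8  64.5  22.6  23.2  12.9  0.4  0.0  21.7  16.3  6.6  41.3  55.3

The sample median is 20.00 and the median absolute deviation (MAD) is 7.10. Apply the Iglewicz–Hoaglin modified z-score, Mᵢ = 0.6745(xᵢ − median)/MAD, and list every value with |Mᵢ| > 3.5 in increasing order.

|Mᵢ| > 3.5 ⇔ |xᵢ − 20.00| > 3.5·7.10/0.6745 = 36.84.
So outliers lie outside [-16.84, 56.84].
64.5: M = 4.23 → outlier.

64.5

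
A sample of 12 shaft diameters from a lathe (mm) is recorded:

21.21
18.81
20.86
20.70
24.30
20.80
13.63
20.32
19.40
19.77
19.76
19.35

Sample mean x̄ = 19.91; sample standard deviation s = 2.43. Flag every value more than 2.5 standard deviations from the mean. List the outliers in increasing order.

13.63

Cutoffs at x̄ ± 2.5s: 19.91 ± 2.5·2.43 = [13.835, 25.985].
13.63: z = -2.58, |z| > 2.5 → outlier.
Every other value lies within [13.835, 25.985].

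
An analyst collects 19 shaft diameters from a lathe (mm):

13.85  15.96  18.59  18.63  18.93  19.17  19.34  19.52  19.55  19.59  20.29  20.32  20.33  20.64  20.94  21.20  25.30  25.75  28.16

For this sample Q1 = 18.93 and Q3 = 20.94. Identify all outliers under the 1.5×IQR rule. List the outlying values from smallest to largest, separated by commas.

IQR = Q3 − Q1 = 20.94 − 18.93 = 2.01.
Lower fence = Q1 − 1.5·IQR = 18.93 − 3.015 = 15.915.
Upper fence = Q3 + 1.5·IQR = 20.94 + 3.015 = 23.955.
13.85 < 15.915 → outlier.
25.30 > 23.955 → outlier.
25.75 > 23.955 → outlier.
28.16 > 23.955 → outlier.
All remaining values lie within [15.915, 23.955].

13.85, 25.30, 25.75, 28.16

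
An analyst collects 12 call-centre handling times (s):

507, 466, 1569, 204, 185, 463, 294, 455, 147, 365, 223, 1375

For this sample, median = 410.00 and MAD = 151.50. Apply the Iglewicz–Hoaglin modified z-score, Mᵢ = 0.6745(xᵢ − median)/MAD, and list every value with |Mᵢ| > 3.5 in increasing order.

|Mᵢ| > 3.5 ⇔ |xᵢ − 410.00| > 3.5·151.50/0.6745 = 786.14.
So outliers lie outside [-376.14, 1196.14].
1375: M = 4.30 → outlier.
1569: M = 5.16 → outlier.

1375, 1569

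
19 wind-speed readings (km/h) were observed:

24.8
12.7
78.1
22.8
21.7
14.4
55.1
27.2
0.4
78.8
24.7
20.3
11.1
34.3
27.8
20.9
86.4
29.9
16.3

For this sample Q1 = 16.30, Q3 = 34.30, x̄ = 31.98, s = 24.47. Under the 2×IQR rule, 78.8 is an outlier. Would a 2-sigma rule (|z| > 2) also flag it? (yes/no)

z = (78.8 − 31.98) / 24.47 = 1.91.
|z| = 1.91 ≤ 2.

no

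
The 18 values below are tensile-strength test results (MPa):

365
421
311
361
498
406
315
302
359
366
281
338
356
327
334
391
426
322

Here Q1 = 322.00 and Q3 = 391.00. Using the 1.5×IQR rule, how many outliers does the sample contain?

1

IQR = 69.00; fences at 322.00 − 103.50 = 218.50 and 391.00 + 103.50 = 494.50.
Outside the cutoffs: 498.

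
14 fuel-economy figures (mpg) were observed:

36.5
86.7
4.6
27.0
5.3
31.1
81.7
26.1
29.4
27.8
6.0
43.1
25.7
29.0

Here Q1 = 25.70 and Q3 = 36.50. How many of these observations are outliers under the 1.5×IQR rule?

5

IQR = 10.80; fences at 25.70 − 16.20 = 9.50 and 36.50 + 16.20 = 52.70.
Outside the cutoffs: 4.6, 5.3, 6.0, 81.7, 86.7.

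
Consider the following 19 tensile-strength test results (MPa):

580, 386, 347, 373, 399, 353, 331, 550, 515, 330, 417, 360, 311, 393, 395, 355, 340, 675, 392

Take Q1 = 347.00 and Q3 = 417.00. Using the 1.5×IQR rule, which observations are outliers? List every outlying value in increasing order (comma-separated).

550, 580, 675

IQR = Q3 − Q1 = 417.00 − 347.00 = 70.00.
Lower fence = Q1 − 1.5·IQR = 347.00 − 105.00 = 242.00.
Upper fence = Q3 + 1.5·IQR = 417.00 + 105.00 = 522.00.
550 > 522.00 → outlier.
580 > 522.00 → outlier.
675 > 522.00 → outlier.
All remaining values lie within [242.00, 522.00].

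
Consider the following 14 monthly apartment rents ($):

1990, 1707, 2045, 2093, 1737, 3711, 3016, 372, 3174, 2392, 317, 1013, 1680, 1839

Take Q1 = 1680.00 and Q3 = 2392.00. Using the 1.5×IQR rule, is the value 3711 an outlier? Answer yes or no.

IQR = Q3 − Q1 = 2392.00 − 1680.00 = 712.00.
Lower fence = Q1 − 1.5·IQR = 1680.00 − 1068.00 = 612.00.
Upper fence = Q3 + 1.5·IQR = 2392.00 + 1068.00 = 3460.00.
3711 lies above the upper fence.

yes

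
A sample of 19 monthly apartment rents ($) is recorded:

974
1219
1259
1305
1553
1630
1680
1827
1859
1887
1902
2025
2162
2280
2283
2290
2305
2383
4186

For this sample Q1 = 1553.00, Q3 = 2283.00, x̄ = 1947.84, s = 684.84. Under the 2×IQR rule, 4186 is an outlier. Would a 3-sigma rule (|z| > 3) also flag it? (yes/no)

yes

z = (4186 − 1947.84) / 684.84 = 3.27.
|z| = 3.27 > 3.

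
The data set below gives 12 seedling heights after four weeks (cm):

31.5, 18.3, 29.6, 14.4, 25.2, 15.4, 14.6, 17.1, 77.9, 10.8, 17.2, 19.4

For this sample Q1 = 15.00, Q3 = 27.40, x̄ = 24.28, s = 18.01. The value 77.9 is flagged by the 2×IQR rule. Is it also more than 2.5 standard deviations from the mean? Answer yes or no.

z = (77.9 − 24.28) / 18.01 = 2.98.
|z| = 2.98 > 2.5.

yes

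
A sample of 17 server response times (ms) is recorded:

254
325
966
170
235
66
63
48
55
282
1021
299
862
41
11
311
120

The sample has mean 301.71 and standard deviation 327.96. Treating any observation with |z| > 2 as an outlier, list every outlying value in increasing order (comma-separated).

966, 1021

Cutoffs at x̄ ± 2s: 301.71 ± 2·327.96 = [-354.21, 957.63].
966: z = 2.03, |z| > 2 → outlier.
1021: z = 2.19, |z| > 2 → outlier.
Every other value lies within [-354.21, 957.63].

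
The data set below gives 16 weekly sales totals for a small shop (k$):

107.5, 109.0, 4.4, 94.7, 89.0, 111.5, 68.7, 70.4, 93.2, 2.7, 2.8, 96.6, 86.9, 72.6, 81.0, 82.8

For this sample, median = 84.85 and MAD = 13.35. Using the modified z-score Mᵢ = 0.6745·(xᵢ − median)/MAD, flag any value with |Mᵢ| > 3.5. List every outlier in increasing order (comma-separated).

|Mᵢ| > 3.5 ⇔ |xᵢ − 84.85| > 3.5·13.35/0.6745 = 69.27.
So outliers lie outside [15.58, 154.12].
2.7: M = -4.15 → outlier.
2.8: M = -4.15 → outlier.
4.4: M = -4.06 → outlier.

2.7, 2.8, 4.4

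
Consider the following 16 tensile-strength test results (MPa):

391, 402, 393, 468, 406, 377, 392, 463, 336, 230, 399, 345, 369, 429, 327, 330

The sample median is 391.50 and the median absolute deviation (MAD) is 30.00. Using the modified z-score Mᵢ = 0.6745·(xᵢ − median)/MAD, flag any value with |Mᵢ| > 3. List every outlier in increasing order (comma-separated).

230

|Mᵢ| > 3 ⇔ |xᵢ − 391.50| > 3·30.00/0.6745 = 133.43.
So outliers lie outside [258.07, 524.93].
230: M = -3.63 → outlier.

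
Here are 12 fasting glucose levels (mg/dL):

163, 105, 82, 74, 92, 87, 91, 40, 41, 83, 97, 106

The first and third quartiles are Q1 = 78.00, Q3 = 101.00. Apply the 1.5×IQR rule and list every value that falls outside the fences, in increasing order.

IQR = Q3 − Q1 = 101.00 − 78.00 = 23.00.
Lower fence = Q1 − 1.5·IQR = 78.00 − 34.50 = 43.50.
Upper fence = Q3 + 1.5·IQR = 101.00 + 34.50 = 135.50.
40 < 43.50 → outlier.
41 < 43.50 → outlier.
163 > 135.50 → outlier.
All remaining values lie within [43.50, 135.50].

40, 41, 163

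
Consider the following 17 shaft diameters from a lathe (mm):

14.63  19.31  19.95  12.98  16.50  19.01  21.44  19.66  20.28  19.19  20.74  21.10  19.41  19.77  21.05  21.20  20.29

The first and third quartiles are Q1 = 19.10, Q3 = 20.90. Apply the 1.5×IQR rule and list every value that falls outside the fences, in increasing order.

IQR = Q3 − Q1 = 20.90 − 19.10 = 1.80.
Lower fence = Q1 − 1.5·IQR = 19.10 − 2.70 = 16.40.
Upper fence = Q3 + 1.5·IQR = 20.90 + 2.70 = 23.60.
12.98 < 16.40 → outlier.
14.63 < 16.40 → outlier.
All remaining values lie within [16.40, 23.60].

12.98, 14.63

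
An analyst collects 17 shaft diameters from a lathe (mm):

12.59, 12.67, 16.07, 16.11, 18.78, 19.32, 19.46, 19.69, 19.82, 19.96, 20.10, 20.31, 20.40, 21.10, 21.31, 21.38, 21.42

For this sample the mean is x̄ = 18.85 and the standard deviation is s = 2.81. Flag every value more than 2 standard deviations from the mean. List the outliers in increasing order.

12.59, 12.67

Cutoffs at x̄ ± 2s: 18.85 ± 2·2.81 = [13.23, 24.47].
12.59: z = -2.23, |z| > 2 → outlier.
12.67: z = -2.20, |z| > 2 → outlier.
Every other value lies within [13.23, 24.47].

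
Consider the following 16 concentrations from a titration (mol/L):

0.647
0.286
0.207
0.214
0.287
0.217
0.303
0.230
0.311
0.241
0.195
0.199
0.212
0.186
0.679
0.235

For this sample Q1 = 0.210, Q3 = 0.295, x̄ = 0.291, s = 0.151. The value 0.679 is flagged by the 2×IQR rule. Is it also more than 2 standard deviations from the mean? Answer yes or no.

yes

z = (0.679 − 0.291) / 0.151 = 2.57.
|z| = 2.57 > 2.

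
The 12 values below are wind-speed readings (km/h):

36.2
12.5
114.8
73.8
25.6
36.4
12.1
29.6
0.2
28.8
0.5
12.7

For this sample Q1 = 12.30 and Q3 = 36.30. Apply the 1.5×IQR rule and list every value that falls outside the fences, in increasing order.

73.8, 114.8

IQR = Q3 − Q1 = 36.30 − 12.30 = 24.00.
Lower fence = Q1 − 1.5·IQR = 12.30 − 36.00 = -23.70.
Upper fence = Q3 + 1.5·IQR = 36.30 + 36.00 = 72.30.
73.8 > 72.30 → outlier.
114.8 > 72.30 → outlier.
All remaining values lie within [-23.70, 72.30].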